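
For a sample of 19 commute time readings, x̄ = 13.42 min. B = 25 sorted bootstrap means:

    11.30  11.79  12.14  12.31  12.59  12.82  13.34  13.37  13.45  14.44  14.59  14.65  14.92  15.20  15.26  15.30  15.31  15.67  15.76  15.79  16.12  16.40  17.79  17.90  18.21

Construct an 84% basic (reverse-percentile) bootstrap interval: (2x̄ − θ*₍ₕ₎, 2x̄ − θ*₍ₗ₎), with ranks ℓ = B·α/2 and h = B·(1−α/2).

Percentile endpoints at ranks 2 and 23: θ*₍2₎ = 11.79, θ*₍23₎ = 17.79.
Basic interval reflects these around x̄:
  lower = 2 × 13.42 − 17.79 = 9.05
  upper = 2 × 13.42 − 11.79 = 15.05

(9.05, 15.05)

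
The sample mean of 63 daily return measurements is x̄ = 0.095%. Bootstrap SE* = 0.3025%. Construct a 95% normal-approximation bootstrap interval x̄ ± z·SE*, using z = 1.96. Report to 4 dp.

(-0.4979, 0.6879)

Margin = 1.96 × 0.3025 = 0.59290
Interval: 0.095 ± 0.59290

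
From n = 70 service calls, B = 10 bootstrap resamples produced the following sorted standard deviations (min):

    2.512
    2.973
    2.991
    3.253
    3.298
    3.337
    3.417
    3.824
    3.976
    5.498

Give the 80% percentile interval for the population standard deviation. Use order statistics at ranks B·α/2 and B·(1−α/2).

(2.512, 3.976)

α = 0.20; lower rank = 10 × 0.100 = 1; upper rank = 10 × 0.900 = 9.
The 1st smallest replicate is 2.512; the 9th is 3.976.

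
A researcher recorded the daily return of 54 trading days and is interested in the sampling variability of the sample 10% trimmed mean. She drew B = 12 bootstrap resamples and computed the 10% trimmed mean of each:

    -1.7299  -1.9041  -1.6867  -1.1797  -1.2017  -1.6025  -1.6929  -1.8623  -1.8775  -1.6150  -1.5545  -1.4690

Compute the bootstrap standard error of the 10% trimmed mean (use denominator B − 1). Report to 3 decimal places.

Bootstrap SE is the standard deviation of the 12 replicate 10% trimmed means.
Mean of replicates: ((-1.7299) + (-1.9041) + (-1.6867) + (-1.1797) + (-1.2017) + (-1.6025) + (-1.6929) + (-1.8623) + (-1.8775) + (-1.6150) + (-1.5545) + (-1.4690)) / 12 = -19.37580 / 12 = -1.61465
Sum of squared deviations: (−0.11525)² + (−0.28945)² + (−0.07205)² + (+0.43495)² + (+0.41295)² + (+0.01215)² + (−0.07825)² + (−0.24765)² + (−0.26285)² + (−0.00035)² + (+0.06015)² + (+0.14565)² = 0.62349
Variance = 0.62349 / 11 = 0.05668
SE* = √0.05668

SE* = 0.238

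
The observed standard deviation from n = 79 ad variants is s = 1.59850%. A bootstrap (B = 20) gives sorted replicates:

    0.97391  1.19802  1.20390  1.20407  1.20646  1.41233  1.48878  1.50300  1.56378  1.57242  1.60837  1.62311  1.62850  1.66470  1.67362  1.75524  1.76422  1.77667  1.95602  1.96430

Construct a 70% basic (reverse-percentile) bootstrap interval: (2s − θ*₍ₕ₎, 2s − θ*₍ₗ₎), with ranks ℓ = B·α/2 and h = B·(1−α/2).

(1.43278, 1.99310)

Percentile endpoints at ranks 3 and 17: θ*₍3₎ = 1.20390, θ*₍17₎ = 1.76422.
Basic interval reflects these around s:
  lower = 2 × 1.59850 − 1.76422 = 1.43278
  upper = 2 × 1.59850 − 1.20390 = 1.99310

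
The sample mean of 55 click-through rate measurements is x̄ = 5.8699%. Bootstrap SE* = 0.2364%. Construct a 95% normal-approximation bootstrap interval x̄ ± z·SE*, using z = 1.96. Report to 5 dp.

Margin = 1.96 × 0.2364 = 0.463344
Interval: 5.8699 ± 0.463344

(5.40656, 6.33324)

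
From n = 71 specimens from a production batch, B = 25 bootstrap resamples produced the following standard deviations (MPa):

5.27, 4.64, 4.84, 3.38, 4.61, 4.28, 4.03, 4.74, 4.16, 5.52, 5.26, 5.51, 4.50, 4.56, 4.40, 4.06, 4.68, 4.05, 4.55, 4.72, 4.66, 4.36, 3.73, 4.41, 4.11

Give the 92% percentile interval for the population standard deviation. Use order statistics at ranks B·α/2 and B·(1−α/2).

(3.38, 5.51)

Sorted replicates: 3.38, 3.73, 4.03, 4.05, 4.06, 4.11, 4.16, 4.28, 4.36, 4.40, 4.41, 4.50, 4.55, 4.56, 4.61, 4.64, 4.66, 4.68, 4.72, 4.74, 4.84, 5.26, 5.27, 5.51, 5.52
α = 0.08; lower rank = 25 × 0.040 = 1; upper rank = 25 × 0.960 = 24.
The 1st smallest replicate is 3.38; the 24th is 5.51.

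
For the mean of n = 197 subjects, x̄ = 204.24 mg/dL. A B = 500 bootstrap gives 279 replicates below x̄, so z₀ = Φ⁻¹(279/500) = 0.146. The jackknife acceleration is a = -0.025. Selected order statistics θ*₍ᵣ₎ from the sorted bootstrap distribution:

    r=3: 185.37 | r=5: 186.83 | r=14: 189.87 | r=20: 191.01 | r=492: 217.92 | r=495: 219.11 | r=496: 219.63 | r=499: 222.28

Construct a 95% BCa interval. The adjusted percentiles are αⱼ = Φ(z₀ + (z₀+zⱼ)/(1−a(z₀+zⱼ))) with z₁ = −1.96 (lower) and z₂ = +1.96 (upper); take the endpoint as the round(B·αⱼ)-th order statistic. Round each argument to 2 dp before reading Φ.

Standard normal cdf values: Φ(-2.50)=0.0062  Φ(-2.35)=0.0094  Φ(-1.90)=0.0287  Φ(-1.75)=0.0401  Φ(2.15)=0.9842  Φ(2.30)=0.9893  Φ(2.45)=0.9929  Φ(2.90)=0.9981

(191.01, 217.92)

Lower: z₀ + z₁ = 0.146 + (-1.960) = -1.814; 1 − a(z₀+z₁) = 1 − (-0.025)(-1.814) = 0.9546; argument = 0.146 + (-1.814)/0.9546 = -1.7542 → -1.75.
α₁ = Φ(-1.75) = 0.0401; rank = round(500 × 0.0401) = 20; θ*₍20₎ = 191.01.
Upper: z₀ + z₂ = 2.106; 1 − a(z₀+z₂) = 1.0527; argument = 2.1467 → 2.15; α₂ = 0.9842; rank = 492; θ*₍492₎ = 217.92.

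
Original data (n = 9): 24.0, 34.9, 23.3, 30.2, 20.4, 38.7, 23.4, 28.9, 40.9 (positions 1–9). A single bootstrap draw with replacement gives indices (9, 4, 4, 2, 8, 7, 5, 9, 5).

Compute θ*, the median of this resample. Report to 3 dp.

Resample values: 40.9, 30.2, 30.2, 34.9, 28.9, 23.4, 20.4, 40.9, 20.4.
Sorted: 20.4, 20.4, 23.4, 28.9, 30.2, 30.2, 34.9, 40.9, 40.9
Median = middle value = 30.200

θ* = 30.200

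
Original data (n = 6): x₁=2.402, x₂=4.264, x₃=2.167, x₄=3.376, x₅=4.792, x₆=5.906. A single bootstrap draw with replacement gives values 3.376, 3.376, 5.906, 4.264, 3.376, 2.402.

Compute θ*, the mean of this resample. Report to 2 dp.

Mean = (3.376 + 3.376 + 5.906 + 4.264 + 3.376 + 2.402) / 6 = 22.7000 / 6 = 3.78

θ* = 3.78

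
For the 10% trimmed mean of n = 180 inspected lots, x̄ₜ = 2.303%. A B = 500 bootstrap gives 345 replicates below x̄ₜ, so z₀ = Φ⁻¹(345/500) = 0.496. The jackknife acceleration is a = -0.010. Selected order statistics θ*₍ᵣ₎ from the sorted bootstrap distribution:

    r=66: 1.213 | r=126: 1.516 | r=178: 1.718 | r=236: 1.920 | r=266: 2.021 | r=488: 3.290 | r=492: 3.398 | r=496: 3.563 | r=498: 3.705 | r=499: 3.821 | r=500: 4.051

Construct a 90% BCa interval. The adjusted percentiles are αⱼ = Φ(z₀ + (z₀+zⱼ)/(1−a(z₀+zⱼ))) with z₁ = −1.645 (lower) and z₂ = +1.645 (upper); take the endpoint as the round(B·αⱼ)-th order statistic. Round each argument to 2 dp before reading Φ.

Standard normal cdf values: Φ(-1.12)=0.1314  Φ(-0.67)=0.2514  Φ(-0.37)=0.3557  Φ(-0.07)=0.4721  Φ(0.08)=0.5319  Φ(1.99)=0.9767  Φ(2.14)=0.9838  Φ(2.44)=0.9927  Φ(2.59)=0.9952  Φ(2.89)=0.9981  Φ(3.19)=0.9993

Lower: z₀ + z₁ = 0.496 + (-1.645) = -1.149; 1 − a(z₀+z₁) = 1 − (-0.010)(-1.149) = 0.9885; argument = 0.496 + (-1.149)/0.9885 = -0.6664 → -0.67.
α₁ = Φ(-0.67) = 0.2514; rank = round(500 × 0.2514) = 126; θ*₍126₎ = 1.516.
Upper: z₀ + z₂ = 2.141; 1 − a(z₀+z₂) = 1.0214; argument = 2.5921 → 2.59; α₂ = 0.9952; rank = 498; θ*₍498₎ = 3.705.

(1.516, 3.705)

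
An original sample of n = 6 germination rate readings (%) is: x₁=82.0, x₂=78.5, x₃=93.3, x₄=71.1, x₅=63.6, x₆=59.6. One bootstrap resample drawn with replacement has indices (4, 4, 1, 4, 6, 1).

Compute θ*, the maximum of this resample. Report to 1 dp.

Resample values: 71.1, 71.1, 82.0, 71.1, 59.6, 82.0.
Maximum = 82.0

θ* = 82.0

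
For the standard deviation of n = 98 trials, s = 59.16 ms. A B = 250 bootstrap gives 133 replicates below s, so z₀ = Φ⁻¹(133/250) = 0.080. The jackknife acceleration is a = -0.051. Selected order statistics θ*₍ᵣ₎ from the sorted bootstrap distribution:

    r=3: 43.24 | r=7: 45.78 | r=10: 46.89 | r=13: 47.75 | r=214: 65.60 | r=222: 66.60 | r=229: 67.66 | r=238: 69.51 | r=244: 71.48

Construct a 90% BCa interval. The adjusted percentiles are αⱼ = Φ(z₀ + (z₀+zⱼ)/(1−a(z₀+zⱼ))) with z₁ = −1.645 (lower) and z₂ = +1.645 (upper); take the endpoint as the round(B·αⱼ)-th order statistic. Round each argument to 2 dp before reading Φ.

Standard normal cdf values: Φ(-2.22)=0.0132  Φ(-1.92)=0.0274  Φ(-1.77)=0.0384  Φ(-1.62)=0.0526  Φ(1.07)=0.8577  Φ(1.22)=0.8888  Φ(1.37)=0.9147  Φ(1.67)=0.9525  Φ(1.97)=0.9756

(47.75, 69.51)

Lower: z₀ + z₁ = 0.080 + (-1.645) = -1.565; 1 − a(z₀+z₁) = 1 − (-0.051)(-1.565) = 0.9202; argument = 0.080 + (-1.565)/0.9202 = -1.6207 → -1.62.
α₁ = Φ(-1.62) = 0.0526; rank = round(250 × 0.0526) = 13; θ*₍13₎ = 47.75.
Upper: z₀ + z₂ = 1.725; 1 − a(z₀+z₂) = 1.0880; argument = 1.6655 → 1.67; α₂ = 0.9525; rank = 238; θ*₍238₎ = 69.51.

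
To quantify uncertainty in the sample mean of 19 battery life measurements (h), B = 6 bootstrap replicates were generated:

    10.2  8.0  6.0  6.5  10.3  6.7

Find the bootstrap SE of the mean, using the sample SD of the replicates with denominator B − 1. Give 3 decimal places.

Bootstrap SE is the standard deviation of the 6 replicate means.
Mean of replicates: (10.2 + 8.0 + 6.0 + 6.5 + 10.3 + 6.7) / 6 = 47.7000 / 6 = 7.9500
Sum of squared deviations: (+2.2500)² + (+0.0500)² + (−1.9500)² + (−1.4500)² + (+2.3500)² + (−1.2500)² = 18.0550
Variance = 18.0550 / 5 = 3.6110
SE* = √3.6110

SE* = 1.900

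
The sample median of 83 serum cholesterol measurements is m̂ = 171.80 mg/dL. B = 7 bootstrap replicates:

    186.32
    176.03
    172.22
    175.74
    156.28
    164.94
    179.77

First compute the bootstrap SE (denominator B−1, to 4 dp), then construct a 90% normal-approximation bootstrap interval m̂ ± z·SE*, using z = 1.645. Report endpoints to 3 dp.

Mean of replicates = 173.0429; sum of squared deviations = 585.0613; SE* = √(585.0613/6) = 9.8747
Margin = 1.645 × 9.8747 = 16.2439
Interval: 171.80 ± 16.2439

(155.556, 188.044)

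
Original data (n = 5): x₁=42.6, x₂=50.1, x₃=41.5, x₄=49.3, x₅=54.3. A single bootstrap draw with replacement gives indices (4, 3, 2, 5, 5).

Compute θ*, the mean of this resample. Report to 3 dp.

θ* = 49.900

Resample values: 49.3, 41.5, 50.1, 54.3, 54.3.
Mean = (49.3 + 41.5 + 50.1 + 54.3 + 54.3) / 5 = 249.50 / 5 = 49.900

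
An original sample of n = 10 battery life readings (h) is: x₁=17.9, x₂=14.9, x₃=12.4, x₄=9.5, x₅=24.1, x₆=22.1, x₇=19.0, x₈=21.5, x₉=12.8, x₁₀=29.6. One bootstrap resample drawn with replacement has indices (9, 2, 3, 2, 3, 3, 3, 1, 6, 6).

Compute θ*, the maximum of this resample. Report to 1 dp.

Resample values: 12.8, 14.9, 12.4, 14.9, 12.4, 12.4, 12.4, 17.9, 22.1, 22.1.
Maximum = 22.1

θ* = 22.1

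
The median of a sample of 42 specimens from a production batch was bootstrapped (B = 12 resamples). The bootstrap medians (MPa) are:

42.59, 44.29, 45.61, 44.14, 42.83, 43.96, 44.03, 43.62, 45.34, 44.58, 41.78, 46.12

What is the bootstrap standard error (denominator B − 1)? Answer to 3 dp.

SE* = 1.268

Bootstrap SE is the standard deviation of the 12 replicate medians.
Mean of replicates: (42.59 + 44.29 + 45.61 + 44.14 + 42.83 + 43.96 + 44.03 + 43.62 + 45.34 + 44.58 + 41.78 + 46.12) / 12 = 528.8900 / 12 = 44.0742
Sum of squared deviations: (−1.4842)² + (+0.2158)² + (+1.5358)² + (+0.0658)² + (−1.2442)² + (−0.1142)² + (−0.0442)² + (−0.4542)² + (+1.2658)² + (+0.5058)² + (−2.2942)² + (+2.0458)² = 17.6885
Variance = 17.6885 / 11 = 1.6080
SE* = √1.6080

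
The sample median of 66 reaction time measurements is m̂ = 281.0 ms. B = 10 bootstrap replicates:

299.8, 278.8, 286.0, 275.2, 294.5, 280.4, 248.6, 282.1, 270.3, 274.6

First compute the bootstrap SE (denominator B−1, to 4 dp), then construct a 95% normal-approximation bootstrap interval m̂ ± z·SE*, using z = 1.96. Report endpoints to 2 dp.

(253.54, 308.46)

Mean of replicates = 279.0300; sum of squared deviations = 1767.1410; SE* = √(1767.1410/9) = 14.0125
Margin = 1.96 × 14.0125 = 27.464
Interval: 281.0 ± 27.464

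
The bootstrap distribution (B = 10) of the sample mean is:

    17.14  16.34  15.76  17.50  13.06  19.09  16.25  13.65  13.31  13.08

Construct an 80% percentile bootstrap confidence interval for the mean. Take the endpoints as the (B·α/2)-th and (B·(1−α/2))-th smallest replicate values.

Sorted replicates: 13.06, 13.08, 13.31, 13.65, 15.76, 16.25, 16.34, 17.14, 17.50, 19.09
α = 0.20; lower rank = 10 × 0.100 = 1; upper rank = 10 × 0.900 = 9.
The 1st smallest replicate is 13.06; the 9th is 17.50.

(13.06, 17.50)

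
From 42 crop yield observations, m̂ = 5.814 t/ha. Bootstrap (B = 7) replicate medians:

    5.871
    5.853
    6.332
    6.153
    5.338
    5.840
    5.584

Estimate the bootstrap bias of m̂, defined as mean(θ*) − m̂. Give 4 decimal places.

bias = +0.0390

mean(θ*) = (5.871 + 5.853 + 6.332 + 6.153 + 5.338 + 5.840 + 5.584) / 7 = 5.85300
bias = 5.85300 − 5.814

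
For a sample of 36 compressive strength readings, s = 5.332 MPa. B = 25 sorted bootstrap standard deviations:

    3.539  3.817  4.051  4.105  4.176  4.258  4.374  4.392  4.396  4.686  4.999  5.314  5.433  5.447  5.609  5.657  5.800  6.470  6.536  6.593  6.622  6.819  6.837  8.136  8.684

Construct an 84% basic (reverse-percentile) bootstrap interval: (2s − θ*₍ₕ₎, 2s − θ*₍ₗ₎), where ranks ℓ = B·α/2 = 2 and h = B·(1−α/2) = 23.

Percentile endpoints at ranks 2 and 23: θ*₍2₎ = 3.817, θ*₍23₎ = 6.837.
Basic interval reflects these around s:
  lower = 2 × 5.332 − 6.837 = 3.827
  upper = 2 × 5.332 − 3.817 = 6.847

(3.827, 6.847)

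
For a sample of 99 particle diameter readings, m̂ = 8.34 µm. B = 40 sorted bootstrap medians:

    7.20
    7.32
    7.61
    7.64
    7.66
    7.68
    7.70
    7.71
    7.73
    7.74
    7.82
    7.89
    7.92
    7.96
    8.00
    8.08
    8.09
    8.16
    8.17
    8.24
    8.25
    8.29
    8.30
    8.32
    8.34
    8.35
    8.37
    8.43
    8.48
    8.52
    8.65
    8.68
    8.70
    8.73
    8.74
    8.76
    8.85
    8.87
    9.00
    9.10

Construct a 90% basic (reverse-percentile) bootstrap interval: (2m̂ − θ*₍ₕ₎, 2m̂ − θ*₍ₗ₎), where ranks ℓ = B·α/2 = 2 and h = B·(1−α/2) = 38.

Percentile endpoints at ranks 2 and 38: θ*₍2₎ = 7.32, θ*₍38₎ = 8.87.
Basic interval reflects these around m̂:
  lower = 2 × 8.34 − 8.87 = 7.81
  upper = 2 × 8.34 − 7.32 = 9.36

(7.81, 9.36)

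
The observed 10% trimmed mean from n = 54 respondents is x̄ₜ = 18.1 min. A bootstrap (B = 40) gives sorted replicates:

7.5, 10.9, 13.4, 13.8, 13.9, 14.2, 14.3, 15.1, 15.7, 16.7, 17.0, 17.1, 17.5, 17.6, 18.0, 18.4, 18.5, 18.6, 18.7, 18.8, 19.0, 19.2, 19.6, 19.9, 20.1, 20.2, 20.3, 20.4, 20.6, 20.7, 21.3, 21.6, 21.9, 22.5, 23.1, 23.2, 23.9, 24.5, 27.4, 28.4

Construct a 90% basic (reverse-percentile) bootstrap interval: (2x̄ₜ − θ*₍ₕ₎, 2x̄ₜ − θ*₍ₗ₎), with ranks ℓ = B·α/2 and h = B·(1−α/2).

(11.7, 25.3)

Percentile endpoints at ranks 2 and 38: θ*₍2₎ = 10.9, θ*₍38₎ = 24.5.
Basic interval reflects these around x̄ₜ:
  lower = 2 × 18.1 − 24.5 = 11.7
  upper = 2 × 18.1 − 10.9 = 25.3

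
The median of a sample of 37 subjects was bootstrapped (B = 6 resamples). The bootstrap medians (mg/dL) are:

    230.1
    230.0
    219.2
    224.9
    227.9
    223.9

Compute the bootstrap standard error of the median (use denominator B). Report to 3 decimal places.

SE* = 3.836

Bootstrap SE is the standard deviation of the 6 replicate medians.
Mean of replicates: (230.1 + 230.0 + 219.2 + 224.9 + 227.9 + 223.9) / 6 = 1356.0000 / 6 = 226.0000
Sum of squared deviations: (+4.1000)² + (+4.0000)² + (−6.8000)² + (−1.1000)² + (+1.9000)² + (−2.1000)² = 88.2800
Variance = 88.2800 / 6 = 14.7133
SE* = √14.7133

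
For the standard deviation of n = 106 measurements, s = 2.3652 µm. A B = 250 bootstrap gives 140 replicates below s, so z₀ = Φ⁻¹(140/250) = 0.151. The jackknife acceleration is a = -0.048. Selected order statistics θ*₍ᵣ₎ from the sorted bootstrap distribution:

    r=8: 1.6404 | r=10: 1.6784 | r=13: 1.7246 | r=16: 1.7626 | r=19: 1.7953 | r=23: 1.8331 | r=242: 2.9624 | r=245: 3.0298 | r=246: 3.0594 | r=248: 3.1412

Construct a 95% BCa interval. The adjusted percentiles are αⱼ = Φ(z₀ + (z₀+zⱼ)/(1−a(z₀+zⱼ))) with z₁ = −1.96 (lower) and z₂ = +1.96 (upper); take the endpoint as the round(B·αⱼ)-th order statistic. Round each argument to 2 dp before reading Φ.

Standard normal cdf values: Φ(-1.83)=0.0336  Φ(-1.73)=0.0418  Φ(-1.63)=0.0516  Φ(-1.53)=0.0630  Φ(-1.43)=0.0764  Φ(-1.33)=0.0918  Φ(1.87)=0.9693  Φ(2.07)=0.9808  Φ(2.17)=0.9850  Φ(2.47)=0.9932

Lower: z₀ + z₁ = 0.151 + (-1.960) = -1.809; 1 − a(z₀+z₁) = 1 − (-0.048)(-1.809) = 0.9132; argument = 0.151 + (-1.809)/0.9132 = -1.8300 → -1.83.
α₁ = Φ(-1.83) = 0.0336; rank = round(250 × 0.0336) = 8; θ*₍8₎ = 1.6404.
Upper: z₀ + z₂ = 2.111; 1 − a(z₀+z₂) = 1.1013; argument = 2.0678 → 2.07; α₂ = 0.9808; rank = 245; θ*₍245₎ = 3.0298.

(1.6404, 3.0298)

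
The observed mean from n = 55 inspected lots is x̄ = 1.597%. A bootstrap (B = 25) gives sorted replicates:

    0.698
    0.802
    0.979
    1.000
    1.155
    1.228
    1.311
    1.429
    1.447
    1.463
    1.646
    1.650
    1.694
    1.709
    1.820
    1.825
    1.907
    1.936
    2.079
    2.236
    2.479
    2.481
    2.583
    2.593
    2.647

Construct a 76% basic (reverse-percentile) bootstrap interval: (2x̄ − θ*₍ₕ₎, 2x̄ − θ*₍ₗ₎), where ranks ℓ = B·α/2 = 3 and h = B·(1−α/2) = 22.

(0.713, 2.215)

Percentile endpoints at ranks 3 and 22: θ*₍3₎ = 0.979, θ*₍22₎ = 2.481.
Basic interval reflects these around x̄:
  lower = 2 × 1.597 − 2.481 = 0.713
  upper = 2 × 1.597 − 0.979 = 2.215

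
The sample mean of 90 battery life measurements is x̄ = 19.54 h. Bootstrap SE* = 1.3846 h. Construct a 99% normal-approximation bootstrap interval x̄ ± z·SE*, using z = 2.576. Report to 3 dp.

(15.973, 23.107)

Margin = 2.576 × 1.3846 = 3.5667
Interval: 19.54 ± 3.5667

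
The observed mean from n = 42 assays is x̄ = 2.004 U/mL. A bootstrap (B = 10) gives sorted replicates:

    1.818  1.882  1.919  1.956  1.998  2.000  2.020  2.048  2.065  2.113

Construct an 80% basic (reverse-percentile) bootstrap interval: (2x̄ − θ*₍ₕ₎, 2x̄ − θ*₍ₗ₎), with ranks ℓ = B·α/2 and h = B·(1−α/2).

Percentile endpoints at ranks 1 and 9: θ*₍1₎ = 1.818, θ*₍9₎ = 2.065.
Basic interval reflects these around x̄:
  lower = 2 × 2.004 − 2.065 = 1.943
  upper = 2 × 2.004 − 1.818 = 2.190

(1.943, 2.190)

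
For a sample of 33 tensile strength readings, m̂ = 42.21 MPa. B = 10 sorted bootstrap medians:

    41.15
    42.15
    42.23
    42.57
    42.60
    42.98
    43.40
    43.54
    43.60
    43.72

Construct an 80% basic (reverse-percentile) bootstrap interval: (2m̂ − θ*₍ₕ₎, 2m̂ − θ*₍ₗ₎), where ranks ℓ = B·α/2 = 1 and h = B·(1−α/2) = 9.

Percentile endpoints at ranks 1 and 9: θ*₍1₎ = 41.15, θ*₍9₎ = 43.60.
Basic interval reflects these around m̂:
  lower = 2 × 42.21 − 43.60 = 40.82
  upper = 2 × 42.21 − 41.15 = 43.27

(40.82, 43.27)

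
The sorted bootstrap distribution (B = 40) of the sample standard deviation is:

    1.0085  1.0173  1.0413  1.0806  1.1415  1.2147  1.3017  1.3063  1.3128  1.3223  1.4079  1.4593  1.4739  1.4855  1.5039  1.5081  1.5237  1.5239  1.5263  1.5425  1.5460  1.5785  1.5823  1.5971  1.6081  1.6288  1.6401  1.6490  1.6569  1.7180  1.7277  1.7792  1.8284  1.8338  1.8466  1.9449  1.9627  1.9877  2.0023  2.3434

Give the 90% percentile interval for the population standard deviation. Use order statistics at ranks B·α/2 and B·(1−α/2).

α = 0.10; lower rank = 40 × 0.050 = 2; upper rank = 40 × 0.950 = 38.
The 2nd smallest replicate is 1.0173; the 38th is 1.9877.

(1.0173, 1.9877)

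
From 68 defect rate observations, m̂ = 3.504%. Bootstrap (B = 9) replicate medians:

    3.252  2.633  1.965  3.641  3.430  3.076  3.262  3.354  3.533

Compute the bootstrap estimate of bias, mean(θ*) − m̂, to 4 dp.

mean(θ*) = (3.252 + 2.633 + 1.965 + 3.641 + 3.430 + 3.076 + 3.262 + 3.354 + 3.533) / 9 = 3.12733
bias = 3.12733 − 3.504

bias = −0.3767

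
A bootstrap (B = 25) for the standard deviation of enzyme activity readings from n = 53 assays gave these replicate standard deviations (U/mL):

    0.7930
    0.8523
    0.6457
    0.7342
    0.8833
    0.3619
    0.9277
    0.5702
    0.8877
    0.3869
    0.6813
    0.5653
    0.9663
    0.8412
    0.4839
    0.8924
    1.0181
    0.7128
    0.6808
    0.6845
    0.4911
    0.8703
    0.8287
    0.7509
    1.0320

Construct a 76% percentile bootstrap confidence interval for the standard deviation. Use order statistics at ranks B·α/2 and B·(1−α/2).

Sorted replicates: 0.3619, 0.3869, 0.4839, 0.4911, 0.5653, 0.5702, 0.6457, 0.6808, 0.6813, 0.6845, 0.7128, 0.7342, 0.7509, 0.7930, 0.8287, 0.8412, 0.8523, 0.8703, 0.8833, 0.8877, 0.8924, 0.9277, 0.9663, 1.0181, 1.0320
α = 0.24; lower rank = 25 × 0.120 = 3; upper rank = 25 × 0.880 = 22.
The 3rd smallest replicate is 0.4839; the 22nd is 0.9277.

(0.4839, 0.9277)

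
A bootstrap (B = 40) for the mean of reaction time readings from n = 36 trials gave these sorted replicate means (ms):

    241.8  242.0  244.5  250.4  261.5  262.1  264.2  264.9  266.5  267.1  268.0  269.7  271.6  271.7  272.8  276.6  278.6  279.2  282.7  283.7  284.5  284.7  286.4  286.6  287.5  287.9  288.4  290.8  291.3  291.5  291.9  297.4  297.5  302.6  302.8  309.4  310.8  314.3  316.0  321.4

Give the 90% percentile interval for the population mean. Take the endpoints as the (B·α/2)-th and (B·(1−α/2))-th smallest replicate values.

(242.0, 314.3)

α = 0.10; lower rank = 40 × 0.050 = 2; upper rank = 40 × 0.950 = 38.
The 2nd smallest replicate is 242.0; the 38th is 314.3.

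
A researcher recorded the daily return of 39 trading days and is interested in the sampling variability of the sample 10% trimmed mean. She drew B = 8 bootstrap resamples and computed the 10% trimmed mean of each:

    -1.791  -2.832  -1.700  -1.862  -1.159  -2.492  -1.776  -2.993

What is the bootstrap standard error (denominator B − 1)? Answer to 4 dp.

SE* = 0.6307

Bootstrap SE is the standard deviation of the 8 replicate 10% trimmed means.
Mean of replicates: ((-1.791) + (-2.832) + (-1.700) + (-1.862) + (-1.159) + (-2.492) + (-1.776) + (-2.993)) / 8 = -16.60500 / 8 = -2.07563
Sum of squared deviations: (+0.28463)² + (−0.75637)² + (+0.37563)² + (+0.21362)² + (+0.91663)² + (−0.41637)² + (+0.29963)² + (−0.91737)² = 2.78477
Variance = 2.78477 / 7 = 0.39782
SE* = √0.39782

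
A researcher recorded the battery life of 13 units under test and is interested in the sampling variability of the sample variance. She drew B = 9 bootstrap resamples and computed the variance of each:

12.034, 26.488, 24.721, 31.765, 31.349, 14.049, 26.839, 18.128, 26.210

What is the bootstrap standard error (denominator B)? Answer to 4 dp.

Bootstrap SE is the standard deviation of the 9 replicate variances.
Mean of replicates: (12.034 + 26.488 + 24.721 + 31.765 + 31.349 + 14.049 + 26.839 + 18.128 + 26.210) / 9 = 211.58300 / 9 = 23.50922
Sum of squared deviations: (−11.47522)² + (+2.97878)² + (+1.21178)² + (+8.25578)² + (+7.83978)² + (−9.46022)² + (+3.32978)² + (−5.38122)² + (+2.70078)² = 408.47721
Variance = 408.47721 / 9 = 45.38636
SE* = √45.38636

SE* = 6.7369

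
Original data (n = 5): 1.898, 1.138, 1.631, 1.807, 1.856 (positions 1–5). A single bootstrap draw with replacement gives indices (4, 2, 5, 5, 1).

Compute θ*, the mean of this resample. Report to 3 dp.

θ* = 1.711

Resample values: 1.807, 1.138, 1.856, 1.856, 1.898.
Mean = (1.807 + 1.138 + 1.856 + 1.856 + 1.898) / 5 = 8.5550 / 5 = 1.711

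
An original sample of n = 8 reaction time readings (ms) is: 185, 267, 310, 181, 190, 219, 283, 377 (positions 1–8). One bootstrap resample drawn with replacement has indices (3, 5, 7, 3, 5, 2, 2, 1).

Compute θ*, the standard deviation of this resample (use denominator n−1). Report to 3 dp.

θ* = 53.840

Resample values: 310, 190, 283, 310, 190, 267, 267, 185.
Mean = 250.2500; sum of squared deviations = 20291.5000
s² = 20291.5000 / 7 = 2898.7857
s = √2898.7857 = 53.840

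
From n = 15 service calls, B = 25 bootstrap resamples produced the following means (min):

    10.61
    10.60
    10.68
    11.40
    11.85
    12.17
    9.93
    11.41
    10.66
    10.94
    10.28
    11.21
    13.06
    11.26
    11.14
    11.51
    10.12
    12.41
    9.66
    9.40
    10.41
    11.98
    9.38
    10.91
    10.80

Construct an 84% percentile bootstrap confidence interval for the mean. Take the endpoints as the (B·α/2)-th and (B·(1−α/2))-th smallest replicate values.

(9.40, 12.17)

Sorted replicates: 9.38, 9.40, 9.66, 9.93, 10.12, 10.28, 10.41, 10.60, 10.61, 10.66, 10.68, 10.80, 10.91, 10.94, 11.14, 11.21, 11.26, 11.40, 11.41, 11.51, 11.85, 11.98, 12.17, 12.41, 13.06
α = 0.16; lower rank = 25 × 0.080 = 2; upper rank = 25 × 0.920 = 23.
The 2nd smallest replicate is 9.40; the 23rd is 12.17.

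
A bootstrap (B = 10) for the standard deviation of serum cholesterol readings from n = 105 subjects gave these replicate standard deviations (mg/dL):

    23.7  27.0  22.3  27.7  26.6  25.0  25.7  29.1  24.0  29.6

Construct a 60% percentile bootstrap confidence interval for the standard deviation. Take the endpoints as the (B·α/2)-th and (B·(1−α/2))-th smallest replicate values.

Sorted replicates: 22.3, 23.7, 24.0, 25.0, 25.7, 26.6, 27.0, 27.7, 29.1, 29.6
α = 0.40; lower rank = 10 × 0.200 = 2; upper rank = 10 × 0.800 = 8.
The 2nd smallest replicate is 23.7; the 8th is 27.7.

(23.7, 27.7)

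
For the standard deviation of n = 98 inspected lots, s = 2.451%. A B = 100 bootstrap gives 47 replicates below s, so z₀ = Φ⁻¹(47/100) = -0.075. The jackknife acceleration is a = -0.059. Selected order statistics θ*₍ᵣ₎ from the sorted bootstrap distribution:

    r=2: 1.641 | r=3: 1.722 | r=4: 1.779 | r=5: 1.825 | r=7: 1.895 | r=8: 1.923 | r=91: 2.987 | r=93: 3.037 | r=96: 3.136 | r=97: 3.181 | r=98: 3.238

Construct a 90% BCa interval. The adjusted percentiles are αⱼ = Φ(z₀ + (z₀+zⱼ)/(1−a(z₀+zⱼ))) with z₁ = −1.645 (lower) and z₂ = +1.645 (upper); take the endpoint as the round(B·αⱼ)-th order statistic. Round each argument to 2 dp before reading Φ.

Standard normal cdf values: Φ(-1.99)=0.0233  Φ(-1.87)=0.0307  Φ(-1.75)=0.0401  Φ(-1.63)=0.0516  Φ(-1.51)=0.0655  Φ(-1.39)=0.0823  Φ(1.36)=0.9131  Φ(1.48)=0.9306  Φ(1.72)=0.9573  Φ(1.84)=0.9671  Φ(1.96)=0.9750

(1.641, 2.987)

Lower: z₀ + z₁ = -0.075 + (-1.645) = -1.720; 1 − a(z₀+z₁) = 1 − (-0.059)(-1.720) = 0.8985; argument = -0.075 + (-1.720)/0.8985 = -1.9893 → -1.99.
α₁ = Φ(-1.99) = 0.0233; rank = round(100 × 0.0233) = 2; θ*₍2₎ = 1.641.
Upper: z₀ + z₂ = 1.570; 1 − a(z₀+z₂) = 1.0926; argument = 1.3619 → 1.36; α₂ = 0.9131; rank = 91; θ*₍91₎ = 2.987.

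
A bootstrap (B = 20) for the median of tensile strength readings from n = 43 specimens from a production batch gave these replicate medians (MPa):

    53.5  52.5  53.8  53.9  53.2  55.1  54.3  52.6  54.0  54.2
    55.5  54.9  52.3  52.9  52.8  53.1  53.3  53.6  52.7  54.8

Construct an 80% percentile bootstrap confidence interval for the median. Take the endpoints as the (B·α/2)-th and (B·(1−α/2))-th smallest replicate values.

(52.5, 54.9)

Sorted replicates: 52.3, 52.5, 52.6, 52.7, 52.8, 52.9, 53.1, 53.2, 53.3, 53.5, 53.6, 53.8, 53.9, 54.0, 54.2, 54.3, 54.8, 54.9, 55.1, 55.5
α = 0.20; lower rank = 20 × 0.100 = 2; upper rank = 20 × 0.900 = 18.
The 2nd smallest replicate is 52.5; the 18th is 54.9.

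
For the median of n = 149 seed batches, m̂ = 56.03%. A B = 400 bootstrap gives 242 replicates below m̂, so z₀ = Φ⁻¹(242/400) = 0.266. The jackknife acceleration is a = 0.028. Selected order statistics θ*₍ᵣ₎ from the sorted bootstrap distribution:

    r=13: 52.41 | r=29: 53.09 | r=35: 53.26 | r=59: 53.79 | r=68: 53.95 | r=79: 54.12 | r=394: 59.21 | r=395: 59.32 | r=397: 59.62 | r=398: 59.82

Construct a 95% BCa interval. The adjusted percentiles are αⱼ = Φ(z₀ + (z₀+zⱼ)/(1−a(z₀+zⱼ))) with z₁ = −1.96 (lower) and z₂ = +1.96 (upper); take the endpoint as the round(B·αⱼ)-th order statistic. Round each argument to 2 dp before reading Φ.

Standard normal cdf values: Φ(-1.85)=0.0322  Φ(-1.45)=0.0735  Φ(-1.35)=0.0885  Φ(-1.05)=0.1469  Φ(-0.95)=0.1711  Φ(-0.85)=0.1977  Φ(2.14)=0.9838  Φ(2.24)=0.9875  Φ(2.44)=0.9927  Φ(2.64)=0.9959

(53.26, 59.82)

Lower: z₀ + z₁ = 0.266 + (-1.960) = -1.694; 1 − a(z₀+z₁) = 1 − (0.028)(-1.694) = 1.0474; argument = 0.266 + (-1.694)/1.0474 = -1.3513 → -1.35.
α₁ = Φ(-1.35) = 0.0885; rank = round(400 × 0.0885) = 35; θ*₍35₎ = 53.26.
Upper: z₀ + z₂ = 2.226; 1 − a(z₀+z₂) = 0.9377; argument = 2.6400 → 2.64; α₂ = 0.9959; rank = 398; θ*₍398₎ = 59.82.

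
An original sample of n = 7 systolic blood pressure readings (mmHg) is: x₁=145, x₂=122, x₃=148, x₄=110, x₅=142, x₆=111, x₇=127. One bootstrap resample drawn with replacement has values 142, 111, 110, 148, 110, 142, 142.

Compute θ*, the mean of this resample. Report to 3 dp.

Mean = (142 + 111 + 110 + 148 + 110 + 142 + 142) / 7 = 905.0 / 7 = 129.286

θ* = 129.286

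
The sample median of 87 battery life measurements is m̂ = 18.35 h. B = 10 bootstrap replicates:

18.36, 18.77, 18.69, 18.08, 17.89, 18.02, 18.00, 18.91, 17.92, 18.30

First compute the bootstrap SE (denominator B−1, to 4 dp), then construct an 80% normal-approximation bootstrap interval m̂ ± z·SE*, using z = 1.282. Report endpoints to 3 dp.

(17.867, 18.833)

Mean of replicates = 18.2940; sum of squared deviations = 1.2776; SE* = √(1.2776/9) = 0.3768
Margin = 1.282 × 0.3768 = 0.4831
Interval: 18.35 ± 0.4831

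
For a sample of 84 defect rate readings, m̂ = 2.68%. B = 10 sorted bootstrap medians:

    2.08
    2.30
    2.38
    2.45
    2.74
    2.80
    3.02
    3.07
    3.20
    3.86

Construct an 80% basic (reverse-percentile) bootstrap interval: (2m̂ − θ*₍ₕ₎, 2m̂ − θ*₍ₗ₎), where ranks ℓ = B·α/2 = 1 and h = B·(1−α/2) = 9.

Percentile endpoints at ranks 1 and 9: θ*₍1₎ = 2.08, θ*₍9₎ = 3.20.
Basic interval reflects these around m̂:
  lower = 2 × 2.68 − 3.20 = 2.16
  upper = 2 × 2.68 − 2.08 = 3.28

(2.16, 3.28)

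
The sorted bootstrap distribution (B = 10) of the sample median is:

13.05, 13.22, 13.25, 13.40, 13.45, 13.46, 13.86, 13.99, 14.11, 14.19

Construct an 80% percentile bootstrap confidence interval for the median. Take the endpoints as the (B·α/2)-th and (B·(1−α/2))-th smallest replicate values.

(13.05, 14.11)

α = 0.20; lower rank = 10 × 0.100 = 1; upper rank = 10 × 0.900 = 9.
The 1st smallest replicate is 13.05; the 9th is 14.11.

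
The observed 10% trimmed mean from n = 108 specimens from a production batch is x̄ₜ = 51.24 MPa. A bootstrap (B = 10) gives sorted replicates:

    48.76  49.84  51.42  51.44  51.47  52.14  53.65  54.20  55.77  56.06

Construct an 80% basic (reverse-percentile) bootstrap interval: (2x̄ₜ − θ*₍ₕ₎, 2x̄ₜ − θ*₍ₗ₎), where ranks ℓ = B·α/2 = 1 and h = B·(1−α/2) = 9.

Percentile endpoints at ranks 1 and 9: θ*₍1₎ = 48.76, θ*₍9₎ = 55.77.
Basic interval reflects these around x̄ₜ:
  lower = 2 × 51.24 − 55.77 = 46.71
  upper = 2 × 51.24 − 48.76 = 53.72

(46.71, 53.72)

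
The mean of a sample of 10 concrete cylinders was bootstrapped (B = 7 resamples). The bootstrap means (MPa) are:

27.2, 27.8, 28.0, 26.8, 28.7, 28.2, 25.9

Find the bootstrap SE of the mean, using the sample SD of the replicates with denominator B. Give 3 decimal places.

Bootstrap SE is the standard deviation of the 7 replicate means.
Mean of replicates: (27.2 + 27.8 + 28.0 + 26.8 + 28.7 + 28.2 + 25.9) / 7 = 192.6000 / 7 = 27.5143
Sum of squared deviations: (−0.3143)² + (+0.2857)² + (+0.4857)² + (−0.7143)² + (+1.1857)² + (+0.6857)² + (−1.6143)² = 5.4086
Variance = 5.4086 / 7 = 0.7727
SE* = √0.7727

SE* = 0.879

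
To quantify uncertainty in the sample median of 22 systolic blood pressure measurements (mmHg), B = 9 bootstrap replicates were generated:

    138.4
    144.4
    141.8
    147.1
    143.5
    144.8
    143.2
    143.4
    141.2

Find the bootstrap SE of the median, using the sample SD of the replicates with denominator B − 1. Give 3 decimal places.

Bootstrap SE is the standard deviation of the 9 replicate medians.
Mean of replicates: (138.4 + 144.4 + 141.8 + 147.1 + 143.5 + 144.8 + 143.2 + 143.4 + 141.2) / 9 = 1287.8000 / 9 = 143.0889
Sum of squared deviations: (−4.6889)² + (+1.3111)² + (−1.2889)² + (+4.0111)² + (+0.4111)² + (+1.7111)² + (+0.1111)² + (+0.3111)² + (−1.8889)² = 48.2289
Variance = 48.2289 / 8 = 6.0286
SE* = √6.0286

SE* = 2.455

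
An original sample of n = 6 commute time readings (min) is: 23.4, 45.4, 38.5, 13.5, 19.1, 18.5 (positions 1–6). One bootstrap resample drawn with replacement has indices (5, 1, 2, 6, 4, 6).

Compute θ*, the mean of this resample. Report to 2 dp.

Resample values: 19.1, 23.4, 45.4, 18.5, 13.5, 18.5.
Mean = (19.1 + 23.4 + 45.4 + 18.5 + 13.5 + 18.5) / 6 = 138.40 / 6 = 23.07

θ* = 23.07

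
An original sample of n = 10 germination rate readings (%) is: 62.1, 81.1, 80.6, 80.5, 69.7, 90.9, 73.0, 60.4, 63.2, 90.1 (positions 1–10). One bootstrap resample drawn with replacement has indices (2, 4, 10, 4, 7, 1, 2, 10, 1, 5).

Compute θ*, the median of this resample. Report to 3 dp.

Resample values: 81.1, 80.5, 90.1, 80.5, 73.0, 62.1, 81.1, 90.1, 62.1, 69.7.
Sorted: 62.1, 62.1, 69.7, 73.0, 80.5, 80.5, 81.1, 81.1, 90.1, 90.1
Median = average of the two middle values = 80.500

θ* = 80.500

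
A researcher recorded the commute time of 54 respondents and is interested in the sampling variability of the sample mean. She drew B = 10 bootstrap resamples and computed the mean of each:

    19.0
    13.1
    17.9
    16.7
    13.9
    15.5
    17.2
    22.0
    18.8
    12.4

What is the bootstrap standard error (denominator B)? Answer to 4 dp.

SE* = 2.8317

Bootstrap SE is the standard deviation of the 10 replicate means.
Mean of replicates: (19.0 + 13.1 + 17.9 + 16.7 + 13.9 + 15.5 + 17.2 + 22.0 + 18.8 + 12.4) / 10 = 166.50000 / 10 = 16.65000
Sum of squared deviations: (+2.35000)² + (−3.55000)² + (+1.25000)² + (+0.05000)² + (−2.75000)² + (−1.15000)² + (+0.55000)² + (+5.35000)² + (+2.15000)² + (−4.25000)² = 80.18500
Variance = 80.18500 / 10 = 8.01850
SE* = √8.01850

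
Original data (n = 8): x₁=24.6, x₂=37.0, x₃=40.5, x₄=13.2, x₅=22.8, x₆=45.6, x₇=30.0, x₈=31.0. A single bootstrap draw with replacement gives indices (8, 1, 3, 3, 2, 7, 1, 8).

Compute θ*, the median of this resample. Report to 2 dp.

θ* = 31.00

Resample values: 31.0, 24.6, 40.5, 40.5, 37.0, 30.0, 24.6, 31.0.
Sorted: 24.6, 24.6, 30.0, 31.0, 31.0, 37.0, 40.5, 40.5
Median = average of the two middle values = 31.00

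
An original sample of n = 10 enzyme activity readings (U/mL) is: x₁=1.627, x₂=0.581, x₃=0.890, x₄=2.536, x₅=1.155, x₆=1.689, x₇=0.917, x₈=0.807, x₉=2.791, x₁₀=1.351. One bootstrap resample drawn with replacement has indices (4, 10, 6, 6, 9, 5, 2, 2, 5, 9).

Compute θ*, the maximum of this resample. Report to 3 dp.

Resample values: 2.536, 1.351, 1.689, 1.689, 2.791, 1.155, 0.581, 0.581, 1.155, 2.791.
Maximum = 2.791

θ* = 2.791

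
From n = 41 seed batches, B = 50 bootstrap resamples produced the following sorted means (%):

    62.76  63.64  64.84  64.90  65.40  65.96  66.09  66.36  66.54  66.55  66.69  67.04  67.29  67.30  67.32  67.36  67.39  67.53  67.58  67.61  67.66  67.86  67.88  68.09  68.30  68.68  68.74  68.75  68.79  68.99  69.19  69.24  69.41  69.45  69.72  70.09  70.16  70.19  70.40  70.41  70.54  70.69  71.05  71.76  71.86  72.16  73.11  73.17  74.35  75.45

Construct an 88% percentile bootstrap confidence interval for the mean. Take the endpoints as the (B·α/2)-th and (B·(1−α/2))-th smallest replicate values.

α = 0.12; lower rank = 50 × 0.060 = 3; upper rank = 50 × 0.940 = 47.
The 3rd smallest replicate is 64.84; the 47th is 73.11.

(64.84, 73.11)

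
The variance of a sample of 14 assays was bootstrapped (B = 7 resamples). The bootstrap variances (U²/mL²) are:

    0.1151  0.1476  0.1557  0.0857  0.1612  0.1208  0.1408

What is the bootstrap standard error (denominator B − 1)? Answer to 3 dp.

Bootstrap SE is the standard deviation of the 7 replicate variances.
Mean of replicates: (0.1151 + 0.1476 + 0.1557 + 0.0857 + 0.1612 + 0.1208 + 0.1408) / 7 = 0.92690 / 7 = 0.13241
Sum of squared deviations: (−0.01731)² + (+0.01519)² + (+0.02329)² + (−0.04671)² + (+0.02879)² + (−0.01161)² + (+0.00839)² = 0.00429
Variance = 0.00429 / 6 = 0.00071
SE* = √0.00071

SE* = 0.027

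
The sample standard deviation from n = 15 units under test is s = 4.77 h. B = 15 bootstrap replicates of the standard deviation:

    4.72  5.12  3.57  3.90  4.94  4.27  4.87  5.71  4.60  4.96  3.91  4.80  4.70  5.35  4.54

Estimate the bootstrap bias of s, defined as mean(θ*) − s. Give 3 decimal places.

bias = −0.106

mean(θ*) = (4.72 + 5.12 + 3.57 + 3.90 + 4.94 + 4.27 + 4.87 + 5.71 + 4.60 + 4.96 + 3.91 + 4.80 + 4.70 + 5.35 + 4.54) / 15 = 4.6640
bias = 4.6640 − 4.77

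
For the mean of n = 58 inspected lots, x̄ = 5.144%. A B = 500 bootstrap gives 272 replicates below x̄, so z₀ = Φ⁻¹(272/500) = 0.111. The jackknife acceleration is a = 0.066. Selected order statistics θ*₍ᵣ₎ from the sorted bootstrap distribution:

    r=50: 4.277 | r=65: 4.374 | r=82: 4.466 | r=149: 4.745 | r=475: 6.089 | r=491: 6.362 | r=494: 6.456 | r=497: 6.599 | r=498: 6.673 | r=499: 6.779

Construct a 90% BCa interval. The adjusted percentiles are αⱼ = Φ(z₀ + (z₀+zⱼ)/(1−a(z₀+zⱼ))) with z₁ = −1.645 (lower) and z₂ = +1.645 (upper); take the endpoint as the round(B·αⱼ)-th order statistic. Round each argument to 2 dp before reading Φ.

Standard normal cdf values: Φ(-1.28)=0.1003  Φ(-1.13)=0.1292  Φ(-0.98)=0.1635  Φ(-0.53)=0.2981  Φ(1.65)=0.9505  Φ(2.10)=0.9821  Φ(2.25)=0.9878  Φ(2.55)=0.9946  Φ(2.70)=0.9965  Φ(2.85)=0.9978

Lower: z₀ + z₁ = 0.111 + (-1.645) = -1.534; 1 − a(z₀+z₁) = 1 − (0.066)(-1.534) = 1.1012; argument = 0.111 + (-1.534)/1.1012 = -1.2820 → -1.28.
α₁ = Φ(-1.28) = 0.1003; rank = round(500 × 0.1003) = 50; θ*₍50₎ = 4.277.
Upper: z₀ + z₂ = 1.756; 1 − a(z₀+z₂) = 0.8841; argument = 2.0972 → 2.10; α₂ = 0.9821; rank = 491; θ*₍491₎ = 6.362.

(4.277, 6.362)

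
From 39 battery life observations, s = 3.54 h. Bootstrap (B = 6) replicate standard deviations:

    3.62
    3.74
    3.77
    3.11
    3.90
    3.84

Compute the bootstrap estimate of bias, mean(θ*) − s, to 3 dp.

bias = +0.123

mean(θ*) = (3.62 + 3.74 + 3.77 + 3.11 + 3.90 + 3.84) / 6 = 3.6633
bias = 3.6633 − 3.54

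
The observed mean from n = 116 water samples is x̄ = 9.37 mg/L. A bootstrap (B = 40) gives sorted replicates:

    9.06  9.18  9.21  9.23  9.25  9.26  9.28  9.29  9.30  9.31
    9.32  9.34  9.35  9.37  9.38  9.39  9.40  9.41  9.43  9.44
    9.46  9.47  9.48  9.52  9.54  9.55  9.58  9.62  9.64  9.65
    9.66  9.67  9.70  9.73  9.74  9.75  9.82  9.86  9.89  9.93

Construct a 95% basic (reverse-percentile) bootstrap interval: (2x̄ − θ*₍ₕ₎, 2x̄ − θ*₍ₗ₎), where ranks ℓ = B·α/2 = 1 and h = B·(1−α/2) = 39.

Percentile endpoints at ranks 1 and 39: θ*₍1₎ = 9.06, θ*₍39₎ = 9.89.
Basic interval reflects these around x̄:
  lower = 2 × 9.37 − 9.89 = 8.85
  upper = 2 × 9.37 − 9.06 = 9.68

(8.85, 9.68)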